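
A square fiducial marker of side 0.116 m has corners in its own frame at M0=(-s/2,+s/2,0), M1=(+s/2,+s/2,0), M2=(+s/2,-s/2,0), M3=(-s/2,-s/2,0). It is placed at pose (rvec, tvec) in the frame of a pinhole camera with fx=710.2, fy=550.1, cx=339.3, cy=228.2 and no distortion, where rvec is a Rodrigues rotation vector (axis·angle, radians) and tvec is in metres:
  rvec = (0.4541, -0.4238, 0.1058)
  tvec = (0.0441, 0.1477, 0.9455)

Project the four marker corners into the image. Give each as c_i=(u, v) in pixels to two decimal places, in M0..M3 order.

Intrinsics K: fx=710.2, fy=550.1, cx=339.3, cy=228.2
Marker side s = 0.116 m; corners in marker frame (Z=0):
  M0 = (-0.0580, +0.0580, 0)
  M1 = (+0.0580, +0.0580, 0)
  M2 = (+0.0580, -0.0580, 0)
  M3 = (-0.0580, -0.0580, 0)
rvec = (0.4541, -0.4238, 0.1058), |rvec| = θ = 0.63008 rad = 36.101°
Rodrigues: sinθ=0.58921, 1−cosθ=0.19202; R = I + sinθ·[k]× + (1−cosθ)·[k]×²:
    [+0.90771 -0.19202 -0.37307]
    [+0.00585 +0.89485 -0.44633]
    [+0.41955 +0.40296 +0.81339]
t = (0.0441, 0.1477, 0.9455) m
M0: Pc = R·M0+t = (-0.01968, +0.19926, +0.94454); u = 710.2·(-0.01968)/0.94454 + 339.3 = 324.4991, v = 550.1·(+0.19926)/0.94454 + 228.2 = 344.2502
M1: Pc = R·M1+t = (+0.08561, +0.19994, +0.99321); u = 710.2·(+0.08561)/0.99321 + 339.3 = 400.5164, v = 550.1·(+0.19994)/0.99321 + 228.2 = 338.9399
M2: Pc = R·M2+t = (+0.10788, +0.09614, +0.94646); u = 710.2·(+0.10788)/0.94646 + 339.3 = 420.2537, v = 550.1·(+0.09614)/0.94646 + 228.2 = 284.0773
M3: Pc = R·M3+t = (+0.00259, +0.09546, +0.89779); u = 710.2·(+0.00259)/0.89779 + 339.3 = 341.3486, v = 550.1·(+0.09546)/0.89779 + 228.2 = 286.6901

c0=(324.50, 344.25) c1=(400.52, 338.94) c2=(420.25, 284.08) c3=(341.35, 286.69)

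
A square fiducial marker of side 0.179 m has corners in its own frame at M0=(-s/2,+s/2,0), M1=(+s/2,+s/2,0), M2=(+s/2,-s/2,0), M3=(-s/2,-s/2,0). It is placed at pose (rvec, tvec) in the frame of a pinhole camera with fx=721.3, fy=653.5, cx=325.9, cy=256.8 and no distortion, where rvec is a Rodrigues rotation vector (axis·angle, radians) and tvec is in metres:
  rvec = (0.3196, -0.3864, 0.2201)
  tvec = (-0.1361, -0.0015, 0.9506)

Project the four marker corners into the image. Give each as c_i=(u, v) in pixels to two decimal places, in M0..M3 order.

c0=(140.54, 304.23) c1=(269.23, 318.12) c2=(302.60, 208.56) c3=(169.81, 185.11)

Intrinsics K: fx=721.3, fy=653.5, cx=325.9, cy=256.8
Marker side s = 0.179 m; corners in marker frame (Z=0):
  M0 = (-0.0895, +0.0895, 0)
  M1 = (+0.0895, +0.0895, 0)
  M2 = (+0.0895, -0.0895, 0)
  M3 = (-0.0895, -0.0895, 0)
rvec = (0.3196, -0.3864, 0.2201), |rvec| = θ = 0.54762 rad = 31.377°
Rodrigues: sinθ=0.52066, 1−cosθ=0.14624; R = I + sinθ·[k]× + (1−cosθ)·[k]×²:
    [+0.90357 -0.26948 -0.33307]
    [+0.14904 +0.92657 -0.34533]
    [+0.40168 +0.26239 +0.87739]
t = (-0.1361, -0.0015, 0.9506) m
M0: Pc = R·M0+t = (-0.24109, +0.06809, +0.93813); u = 721.3·(-0.24109)/0.93813 + 325.9 = 140.5353, v = 653.5·(+0.06809)/0.93813 + 256.8 = 304.2301
M1: Pc = R·M1+t = (-0.07935, +0.09477, +1.01003); u = 721.3·(-0.07935)/1.01003 + 325.9 = 269.2342, v = 653.5·(+0.09477)/1.01003 + 256.8 = 318.1152
M2: Pc = R·M2+t = (-0.03111, -0.07109, +0.96307); u = 721.3·(-0.03111)/0.96307 + 325.9 = 302.5985, v = 653.5·(-0.07109)/0.96307 + 256.8 = 208.5620
M3: Pc = R·M3+t = (-0.19285, -0.09777, +0.89117); u = 721.3·(-0.19285)/0.89117 + 325.9 = 169.8084, v = 653.5·(-0.09777)/0.89117 + 256.8 = 185.1063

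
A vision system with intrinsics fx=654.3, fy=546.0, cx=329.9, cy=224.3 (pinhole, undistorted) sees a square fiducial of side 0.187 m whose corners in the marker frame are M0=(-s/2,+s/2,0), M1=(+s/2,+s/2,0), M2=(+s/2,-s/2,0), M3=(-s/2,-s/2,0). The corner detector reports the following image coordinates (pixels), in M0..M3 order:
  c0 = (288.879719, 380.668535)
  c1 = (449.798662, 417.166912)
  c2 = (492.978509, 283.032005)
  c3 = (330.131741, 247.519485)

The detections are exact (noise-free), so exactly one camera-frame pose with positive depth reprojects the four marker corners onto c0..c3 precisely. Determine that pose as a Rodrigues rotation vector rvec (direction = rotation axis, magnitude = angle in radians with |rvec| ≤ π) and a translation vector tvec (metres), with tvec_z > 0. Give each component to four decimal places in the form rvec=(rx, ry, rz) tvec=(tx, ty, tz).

rvec=(0.0315, 0.0433, 0.2532) tvec=(0.0673, 0.1452, 0.7337)

Intrinsics K: fx=654.3, fy=546.0, cx=329.9, cy=224.3
Marker side s = 0.187 m; corners in marker frame (Z=0):
  M0 = (-0.0935, +0.0935, 0)
  M1 = (+0.0935, +0.0935, 0)
  M2 = (+0.0935, -0.0935, 0)
  M3 = (-0.0935, -0.0935, 0)
Detected image corners:
  c0 = (288.879719, 380.668535) px
  c1 = (449.798662, 417.166912) px
  c2 = (492.978509, 283.032005) px
  c3 = (330.131741, 247.519485) px
Planar DLT: solve 8×8 A·h = b for H (H[2,2]=1):
  H  [+845.00901 -206.24853 +389.94842]
  H  [+174.99028 +731.21846 +332.31941]
  H  [-0.05289 +0.04989 +1.00000]
B = K⁻¹H; ‖b₁‖=1.362865, ‖b₂‖=1.362865; λ = 2/(‖b₁‖+‖b₂‖) = 0.733749, sign → tz>0 ⇒ λ=+0.733749
r₁ = λ·B[:,0] = (+0.96718,+0.25111,-0.03881); r₂ = λ·B[:,1] = (-0.24975,+0.96762,+0.03661)
r₃ = r₁×r₂ = (+0.04674,-0.02571,+0.99858); SVD([r₁ r₂ r₃]) → R = UVᵀ:
  R  [+0.96718 -0.24975 +0.04674]
  R  [+0.25111 +0.96762 -0.02571]
  R  [-0.03881 +0.03661 +0.99858]
t = (+0.06734, +0.14516, +0.73375) m
tr R = 2.933376; θ = arccos((tr R − 1)/2) = 0.258839 rad = 14.830°
axis k = ((R−Rᵀ)₃₂, (R−Rᵀ)₁₃, (R−Rᵀ)₂₁) / (2 sinθ) = (+0.121740, +0.167119, +0.978392)
rvec = θ·k = (+0.031511, +0.043257, +0.253246)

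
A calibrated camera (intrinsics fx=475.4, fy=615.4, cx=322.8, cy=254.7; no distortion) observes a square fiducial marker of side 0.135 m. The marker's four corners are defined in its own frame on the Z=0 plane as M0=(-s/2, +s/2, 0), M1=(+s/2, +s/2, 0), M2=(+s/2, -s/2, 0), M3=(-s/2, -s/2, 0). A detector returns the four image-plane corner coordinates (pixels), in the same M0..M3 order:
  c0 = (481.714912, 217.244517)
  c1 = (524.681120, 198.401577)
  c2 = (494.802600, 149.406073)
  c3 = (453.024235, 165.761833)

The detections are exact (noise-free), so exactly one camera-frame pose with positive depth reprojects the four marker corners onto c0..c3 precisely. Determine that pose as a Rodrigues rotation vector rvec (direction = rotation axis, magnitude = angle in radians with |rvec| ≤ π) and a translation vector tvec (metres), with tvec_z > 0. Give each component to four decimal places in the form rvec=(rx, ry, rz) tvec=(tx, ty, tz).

Intrinsics K: fx=475.4, fy=615.4, cx=322.8, cy=254.7
Marker side s = 0.135 m; corners in marker frame (Z=0):
  M0 = (-0.0675, +0.0675, 0)
  M1 = (+0.0675, +0.0675, 0)
  M2 = (+0.0675, -0.0675, 0)
  M3 = (-0.0675, -0.0675, 0)
Detected image corners:
  c0 = (481.714912, 217.244517) px
  c1 = (524.681120, 198.401577) px
  c2 = (494.802600, 149.406073) px
  c3 = (453.024235, 165.761833) px
Planar DLT: solve 8×8 A·h = b for H (H[2,2]=1):
  H  [+429.38630 +35.62859 +488.52727]
  H  [-86.89382 +304.16996 +181.93348]
  H  [+0.23667 -0.37123 +1.00000]
B = K⁻¹H; ‖b₁‖=0.815185, ‖b₂‖=0.815185; λ = 2/(‖b₁‖+‖b₂‖) = 1.226716, sign → tz>0 ⇒ λ=+1.226716
r₁ = λ·B[:,0] = (+0.91085,-0.29337,+0.29033); r₂ = λ·B[:,1] = (+0.40115,+0.79480,-0.45539)
r₃ = r₁×r₂ = (-0.09715,+0.53125,+0.84162); SVD([r₁ r₂ r₃]) → R = UVᵀ:
  R  [+0.91085 +0.40115 -0.09715]
  R  [-0.29337 +0.79480 +0.53125]
  R  [+0.29033 -0.45539 +0.84162]
t = (+0.42764, -0.14505, +1.22672) m
tr R = 2.547266; θ = arccos((tr R − 1)/2) = 0.686242 rad = 39.319°
axis k = ((R−Rᵀ)₃₂, (R−Rᵀ)₁₃, (R−Rᵀ)₂₁) / (2 sinθ) = (-0.778560, -0.305764, -0.548045)
rvec = θ·k = (-0.534280, -0.209828, -0.376091)

rvec=(-0.5343, -0.2098, -0.3761) tvec=(0.4276, -0.1451, 1.2267)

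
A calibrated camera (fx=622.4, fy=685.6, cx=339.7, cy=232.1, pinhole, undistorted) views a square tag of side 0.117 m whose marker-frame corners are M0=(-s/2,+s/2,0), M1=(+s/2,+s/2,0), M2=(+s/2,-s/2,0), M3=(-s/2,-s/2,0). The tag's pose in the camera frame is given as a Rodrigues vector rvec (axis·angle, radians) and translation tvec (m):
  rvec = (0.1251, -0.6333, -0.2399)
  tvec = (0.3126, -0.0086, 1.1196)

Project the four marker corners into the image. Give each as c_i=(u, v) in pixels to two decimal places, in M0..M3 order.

Intrinsics K: fx=622.4, fy=685.6, cx=339.7, cy=232.1
Marker side s = 0.117 m; corners in marker frame (Z=0):
  M0 = (-0.0585, +0.0585, 0)
  M1 = (+0.0585, +0.0585, 0)
  M2 = (+0.0585, -0.0585, 0)
  M3 = (-0.0585, -0.0585, 0)
rvec = (0.1251, -0.6333, -0.2399), |rvec| = θ = 0.68867 rad = 39.458°
Rodrigues: sinθ=0.63551, 1−cosθ=0.22791; R = I + sinθ·[k]× + (1−cosθ)·[k]×²:
    [+0.77961 +0.18331 -0.59884]
    [-0.25945 +0.96482 -0.04243]
    [+0.56999 +0.18845 +0.79975]
t = (0.3126, -0.0086, 1.1196) m
M0: Pc = R·M0+t = (+0.27772, +0.06302, +1.09728); u = 622.4·(+0.27772)/1.09728 + 339.7 = 497.2265, v = 685.6·(+0.06302)/1.09728 + 232.1 = 271.4761
M1: Pc = R·M1+t = (+0.36893, +0.03266, +1.16397); u = 622.4·(+0.36893)/1.16397 + 339.7 = 536.9755, v = 685.6·(+0.03266)/1.16397 + 232.1 = 251.3398
M2: Pc = R·M2+t = (+0.34748, -0.08022, +1.14192); u = 622.4·(+0.34748)/1.14192 + 339.7 = 529.0948, v = 685.6·(-0.08022)/1.14192 + 232.1 = 183.9364
M3: Pc = R·M3+t = (+0.25627, -0.04986, +1.07523); u = 622.4·(+0.25627)/1.07523 + 339.7 = 488.0420, v = 685.6·(-0.04986)/1.07523 + 232.1 = 200.3051

c0=(497.23, 271.48) c1=(536.98, 251.34) c2=(529.09, 183.94) c3=(488.04, 200.31)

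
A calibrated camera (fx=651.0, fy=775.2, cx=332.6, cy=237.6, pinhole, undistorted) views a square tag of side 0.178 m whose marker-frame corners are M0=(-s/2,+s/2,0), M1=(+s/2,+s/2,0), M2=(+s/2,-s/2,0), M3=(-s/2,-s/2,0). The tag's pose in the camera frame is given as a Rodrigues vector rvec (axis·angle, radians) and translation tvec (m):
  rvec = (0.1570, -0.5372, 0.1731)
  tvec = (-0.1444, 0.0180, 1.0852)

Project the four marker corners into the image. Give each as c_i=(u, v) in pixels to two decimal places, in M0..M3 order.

Intrinsics K: fx=651.0, fy=775.2, cx=332.6, cy=237.6
Marker side s = 0.178 m; corners in marker frame (Z=0):
  M0 = (-0.0890, +0.0890, 0)
  M1 = (+0.0890, +0.0890, 0)
  M2 = (+0.0890, -0.0890, 0)
  M3 = (-0.0890, -0.0890, 0)
rvec = (0.1570, -0.5372, 0.1731), |rvec| = θ = 0.58583 rad = 33.566°
Rodrigues: sinθ=0.55289, 1−cosθ=0.16675; R = I + sinθ·[k]× + (1−cosθ)·[k]×²:
    [+0.84523 -0.20435 -0.49379]
    [+0.12239 +0.97347 -0.19335]
    [+0.52020 +0.10299 +0.84781]
t = (-0.1444, 0.0180, 1.0852) m
M0: Pc = R·M0+t = (-0.23781, +0.09375, +1.04807); u = 651.0·(-0.23781)/1.04807 + 332.6 = 184.8847, v = 775.2·(+0.09375)/1.04807 + 237.6 = 306.9387
M1: Pc = R·M1+t = (-0.08736, +0.11553, +1.14066); u = 651.0·(-0.08736)/1.14066 + 332.6 = 282.7412, v = 775.2·(+0.11553)/1.14066 + 237.6 = 316.1154
M2: Pc = R·M2+t = (-0.05099, -0.05775, +1.12233); u = 651.0·(-0.05099)/1.12233 + 332.6 = 303.0249, v = 775.2·(-0.05775)/1.12233 + 237.6 = 197.7147
M3: Pc = R·M3+t = (-0.20144, -0.07953, +1.02974); u = 651.0·(-0.20144)/1.02974 + 332.6 = 205.2503, v = 775.2·(-0.07953)/1.02974 + 237.6 = 177.7278

c0=(184.88, 306.94) c1=(282.74, 316.12) c2=(303.02, 197.71) c3=(205.25, 177.73)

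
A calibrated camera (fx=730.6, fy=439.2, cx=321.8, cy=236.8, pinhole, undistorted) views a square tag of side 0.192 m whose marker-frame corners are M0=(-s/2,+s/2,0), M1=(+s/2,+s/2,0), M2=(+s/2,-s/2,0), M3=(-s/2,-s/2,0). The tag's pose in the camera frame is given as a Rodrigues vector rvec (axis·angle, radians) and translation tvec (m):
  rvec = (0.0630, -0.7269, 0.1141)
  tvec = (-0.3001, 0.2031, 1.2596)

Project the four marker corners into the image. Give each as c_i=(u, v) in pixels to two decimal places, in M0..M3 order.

Intrinsics K: fx=730.6, fy=439.2, cx=321.8, cy=236.8
Marker side s = 0.192 m; corners in marker frame (Z=0):
  M0 = (-0.0960, +0.0960, 0)
  M1 = (+0.0960, +0.0960, 0)
  M2 = (+0.0960, -0.0960, 0)
  M3 = (-0.0960, -0.0960, 0)
rvec = (0.0630, -0.7269, 0.1141), |rvec| = θ = 0.73849 rad = 42.313°
Rodrigues: sinθ=0.67317, 1−cosθ=0.26052; R = I + sinθ·[k]× + (1−cosθ)·[k]×²:
    [+0.74138 -0.12588 -0.65917]
    [+0.08213 +0.99189 -0.09705]
    [+0.66604 +0.01781 +0.74570]
t = (-0.3001, 0.2031, 1.2596) m
M0: Pc = R·M0+t = (-0.38336, +0.29044, +1.19737); u = 730.6·(-0.38336)/1.19737 + 321.8 = 87.8866, v = 439.2·(+0.29044)/1.19737 + 236.8 = 343.3332
M1: Pc = R·M1+t = (-0.24101, +0.30621, +1.32525); u = 730.6·(-0.24101)/1.32525 + 321.8 = 188.9317, v = 439.2·(+0.30621)/1.32525 + 236.8 = 338.2794
M2: Pc = R·M2+t = (-0.21684, +0.11576, +1.32183); u = 730.6·(-0.21684)/1.32183 + 321.8 = 201.9470, v = 439.2·(+0.11576)/1.32183 + 236.8 = 275.2644
M3: Pc = R·M3+t = (-0.35919, +0.09999, +1.19395); u = 730.6·(-0.35919)/1.19395 + 321.8 = 102.0065, v = 439.2·(+0.09999)/1.19395 + 236.8 = 273.5833

c0=(87.89, 343.33) c1=(188.93, 338.28) c2=(201.95, 275.26) c3=(102.01, 273.58)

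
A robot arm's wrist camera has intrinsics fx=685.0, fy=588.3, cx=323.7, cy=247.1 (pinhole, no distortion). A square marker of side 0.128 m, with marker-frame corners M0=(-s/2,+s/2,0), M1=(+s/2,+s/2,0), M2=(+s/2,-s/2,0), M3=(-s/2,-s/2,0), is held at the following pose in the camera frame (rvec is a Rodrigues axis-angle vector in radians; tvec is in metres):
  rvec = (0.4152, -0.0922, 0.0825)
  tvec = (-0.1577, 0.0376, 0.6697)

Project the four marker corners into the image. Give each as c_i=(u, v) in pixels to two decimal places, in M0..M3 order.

c0=(97.29, 325.76) c1=(225.63, 330.79) c2=(231.25, 231.88) c3=(92.75, 224.33)

Intrinsics K: fx=685.0, fy=588.3, cx=323.7, cy=247.1
Marker side s = 0.128 m; corners in marker frame (Z=0):
  M0 = (-0.0640, +0.0640, 0)
  M1 = (+0.0640, +0.0640, 0)
  M2 = (+0.0640, -0.0640, 0)
  M3 = (-0.0640, -0.0640, 0)
rvec = (0.4152, -0.0922, 0.0825), |rvec| = θ = 0.43324 rad = 24.823°
Rodrigues: sinθ=0.41981, 1−cosθ=0.09239; R = I + sinθ·[k]× + (1−cosθ)·[k]×²:
    [+0.99247 -0.09879 -0.07248]
    [+0.06110 +0.91179 -0.40608]
    [+0.10620 +0.39859 +0.91096]
t = (-0.1577, 0.0376, 0.6697) m
M0: Pc = R·M0+t = (-0.22754, +0.09204, +0.68841); u = 685.0·(-0.22754)/0.68841 + 323.7 = 97.2879, v = 588.3·(+0.09204)/0.68841 + 247.1 = 325.7588
M1: Pc = R·M1+t = (-0.10050, +0.09987, +0.70201); u = 685.0·(-0.10050)/0.70201 + 323.7 = 225.6303, v = 588.3·(+0.09987)/0.70201 + 247.1 = 330.7897
M2: Pc = R·M2+t = (-0.08786, -0.01684, +0.65099); u = 685.0·(-0.08786)/0.65099 + 323.7 = 231.2496, v = 588.3·(-0.01684)/0.65099 + 247.1 = 231.8776
M3: Pc = R·M3+t = (-0.21490, -0.02467, +0.63739); u = 685.0·(-0.21490)/0.63739 + 323.7 = 92.7541, v = 588.3·(-0.02467)/0.63739 + 247.1 = 224.3345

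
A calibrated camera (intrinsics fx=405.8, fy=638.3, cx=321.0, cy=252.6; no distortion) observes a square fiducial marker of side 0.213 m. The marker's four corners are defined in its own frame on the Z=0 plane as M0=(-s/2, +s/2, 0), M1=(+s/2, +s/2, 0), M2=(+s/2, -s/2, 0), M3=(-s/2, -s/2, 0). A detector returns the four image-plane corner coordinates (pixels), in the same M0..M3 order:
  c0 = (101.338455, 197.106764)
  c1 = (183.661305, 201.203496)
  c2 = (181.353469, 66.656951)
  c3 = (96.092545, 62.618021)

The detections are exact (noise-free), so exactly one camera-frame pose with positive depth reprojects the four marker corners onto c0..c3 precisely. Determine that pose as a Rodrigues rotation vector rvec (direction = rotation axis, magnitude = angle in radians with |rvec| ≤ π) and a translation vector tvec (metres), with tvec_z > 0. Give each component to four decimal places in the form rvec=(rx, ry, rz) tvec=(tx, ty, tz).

Intrinsics K: fx=405.8, fy=638.3, cx=321.0, cy=252.6
Marker side s = 0.213 m; corners in marker frame (Z=0):
  M0 = (-0.1065, +0.1065, 0)
  M1 = (+0.1065, +0.1065, 0)
  M2 = (+0.1065, -0.1065, 0)
  M3 = (-0.1065, -0.1065, 0)
Detected image corners:
  c0 = (101.338455, 197.106764) px
  c1 = (183.661305, 201.203496) px
  c2 = (181.353469, 66.656951) px
  c3 = (96.092545, 62.618021) px
Planar DLT: solve 8×8 A·h = b for H (H[2,2]=1):
  H  [+392.28301 +40.92872 +140.61336]
  H  [+18.17624 +653.29248 +133.07623]
  H  [-0.00701 +0.16494 +1.00000]
B = K⁻¹H; ‖b₁‖=0.972759, ‖b₂‖=0.972759; λ = 2/(‖b₁‖+‖b₂‖) = 1.028004, sign → tz>0 ⇒ λ=+1.028004
r₁ = λ·B[:,0] = (+0.99946,+0.03212,-0.00720); r₂ = λ·B[:,1] = (-0.03044,+0.98505,+0.16955)
r₃ = r₁×r₂ = (+0.01254,-0.16924,+0.98549); SVD([r₁ r₂ r₃]) → R = UVᵀ:
  R  [+0.99946 -0.03044 +0.01254]
  R  [+0.03212 +0.98505 -0.16924]
  R  [-0.00720 +0.16955 +0.98549]
t = (-0.45697, -0.19250, +1.02800) m
tr R = 2.970003; θ = arccos((tr R − 1)/2) = 0.173413 rad = 9.936°
axis k = ((R−Rᵀ)₃₂, (R−Rᵀ)₁₃, (R−Rᵀ)₂₁) / (2 sinθ) = (+0.981764, +0.057206, +0.181291)
rvec = θ·k = (+0.170250, +0.009920, +0.031438)

rvec=(0.1703, 0.0099, 0.0314) tvec=(-0.4570, -0.1925, 1.0280)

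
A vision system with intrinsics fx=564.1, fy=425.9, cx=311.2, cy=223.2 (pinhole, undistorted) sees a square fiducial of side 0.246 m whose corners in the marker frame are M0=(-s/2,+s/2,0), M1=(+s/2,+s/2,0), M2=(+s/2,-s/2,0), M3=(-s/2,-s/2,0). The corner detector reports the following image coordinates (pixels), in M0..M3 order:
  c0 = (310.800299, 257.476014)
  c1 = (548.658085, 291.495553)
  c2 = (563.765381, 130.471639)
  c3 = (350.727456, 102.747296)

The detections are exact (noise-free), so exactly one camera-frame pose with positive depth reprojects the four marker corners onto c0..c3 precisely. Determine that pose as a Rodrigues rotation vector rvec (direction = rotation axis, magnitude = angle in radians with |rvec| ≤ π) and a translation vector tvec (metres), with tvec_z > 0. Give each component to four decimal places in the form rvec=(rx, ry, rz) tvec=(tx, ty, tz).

Intrinsics K: fx=564.1, fy=425.9, cx=311.2, cy=223.2
Marker side s = 0.246 m; corners in marker frame (Z=0):
  M0 = (-0.1230, +0.1230, 0)
  M1 = (+0.1230, +0.1230, 0)
  M2 = (+0.1230, -0.1230, 0)
  M3 = (-0.1230, -0.1230, 0)
Detected image corners:
  c0 = (310.800299, 257.476014) px
  c1 = (548.658085, 291.495553) px
  c2 = (563.765381, 130.471639) px
  c3 = (350.727456, 102.747296) px
Planar DLT: solve 8×8 A·h = b for H (H[2,2]=1):
  H  [+881.31884 -314.72574 +443.25027]
  H  [+110.53363 +552.40785 +190.97780]
  H  [-0.07284 -0.45642 +1.00000]
B = K⁻¹H; ‖b₁‖=1.631574, ‖b₂‖=1.631574; λ = 2/(‖b₁‖+‖b₂‖) = 0.612905, sign → tz>0 ⇒ λ=+0.612905
r₁ = λ·B[:,0] = (+0.98220,+0.18246,-0.04464); r₂ = λ·B[:,1] = (-0.18763,+0.94156,-0.27974)
r₃ = r₁×r₂ = (-0.00901,+0.28314,+0.95904); SVD([r₁ r₂ r₃]) → R = UVᵀ:
  R  [+0.98220 -0.18763 -0.00901]
  R  [+0.18246 +0.94156 +0.28314]
  R  [-0.04464 -0.27974 +0.95904]
t = (+0.14348, -0.04637, +0.61291) m
tr R = 2.882799; θ = arccos((tr R − 1)/2) = 0.344041 rad = 19.712°
axis k = ((R−Rᵀ)₃₂, (R−Rᵀ)₁₃, (R−Rᵀ)₂₁) / (2 sinθ) = (-0.834400, +0.052828, +0.548621)
rvec = θ·k = (-0.287068, +0.018175, +0.188748)

rvec=(-0.2871, 0.0182, 0.1887) tvec=(0.1435, -0.0464, 0.6129)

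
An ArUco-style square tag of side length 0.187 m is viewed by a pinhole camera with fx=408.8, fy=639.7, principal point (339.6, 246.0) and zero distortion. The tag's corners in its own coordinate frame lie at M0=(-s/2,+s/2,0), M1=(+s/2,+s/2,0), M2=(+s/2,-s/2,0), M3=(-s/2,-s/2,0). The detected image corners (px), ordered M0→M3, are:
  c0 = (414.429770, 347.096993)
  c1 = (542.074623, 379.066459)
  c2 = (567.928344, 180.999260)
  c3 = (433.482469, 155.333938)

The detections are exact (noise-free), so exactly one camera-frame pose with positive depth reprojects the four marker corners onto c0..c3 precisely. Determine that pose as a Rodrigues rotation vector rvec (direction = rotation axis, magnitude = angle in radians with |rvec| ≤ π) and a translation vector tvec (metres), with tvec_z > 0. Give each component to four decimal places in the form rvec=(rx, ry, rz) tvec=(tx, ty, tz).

Intrinsics K: fx=408.8, fy=639.7, cx=339.6, cy=246.0
Marker side s = 0.187 m; corners in marker frame (Z=0):
  M0 = (-0.0935, +0.0935, 0)
  M1 = (+0.0935, +0.0935, 0)
  M2 = (+0.0935, -0.0935, 0)
  M3 = (-0.0935, -0.0935, 0)
Detected image corners:
  c0 = (414.429770, 347.096993) px
  c1 = (542.074623, 379.066459) px
  c2 = (567.928344, 180.999260) px
  c3 = (433.482469, 155.333938) px
Planar DLT: solve 8×8 A·h = b for H (H[2,2]=1):
  H  [+598.21093 -1.37365 +487.94643]
  H  [+99.04838 +1106.21838 +267.54609]
  H  [-0.20870 +0.24177 +1.00000]
B = K⁻¹H; ‖b₁‖=1.666625, ‖b₂‖=1.666625; λ = 2/(‖b₁‖+‖b₂‖) = 0.600015, sign → tz>0 ⇒ λ=+0.600015
r₁ = λ·B[:,0] = (+0.98205,+0.14106,-0.12522); r₂ = λ·B[:,1] = (-0.12253,+0.98181,+0.14507)
r₃ = r₁×r₂ = (+0.14341,-0.12712,+0.98147); SVD([r₁ r₂ r₃]) → R = UVᵀ:
  R  [+0.98205 -0.12253 +0.14341]
  R  [+0.14106 +0.98181 -0.12712]
  R  [-0.12522 +0.14507 +0.98147]
t = (+0.21774, +0.02021, +0.60002) m
tr R = 2.945321; θ = arccos((tr R − 1)/2) = 0.234372 rad = 13.429°
axis k = ((R−Rᵀ)₃₂, (R−Rᵀ)₁₃, (R−Rᵀ)₂₁) / (2 sinθ) = (+0.586022, +0.578373, +0.567506)
rvec = θ·k = (+0.137347, +0.135554, +0.133007)

rvec=(0.1373, 0.1356, 0.1330) tvec=(0.2177, 0.0202, 0.6000)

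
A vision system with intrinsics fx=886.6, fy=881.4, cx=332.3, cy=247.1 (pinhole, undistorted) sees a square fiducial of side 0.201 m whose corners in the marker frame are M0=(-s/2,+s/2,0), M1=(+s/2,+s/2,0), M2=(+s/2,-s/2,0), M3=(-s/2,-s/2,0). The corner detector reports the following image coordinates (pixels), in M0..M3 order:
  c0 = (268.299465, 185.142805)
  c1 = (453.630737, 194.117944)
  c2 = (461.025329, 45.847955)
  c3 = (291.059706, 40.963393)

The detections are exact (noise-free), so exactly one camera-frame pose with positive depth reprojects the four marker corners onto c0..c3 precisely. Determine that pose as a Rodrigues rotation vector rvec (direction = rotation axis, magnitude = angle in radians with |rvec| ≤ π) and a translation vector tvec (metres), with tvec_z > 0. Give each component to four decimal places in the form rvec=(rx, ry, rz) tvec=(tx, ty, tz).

Intrinsics K: fx=886.6, fy=881.4, cx=332.3, cy=247.1
Marker side s = 0.201 m; corners in marker frame (Z=0):
  M0 = (-0.1005, +0.1005, 0)
  M1 = (+0.1005, +0.1005, 0)
  M2 = (+0.1005, -0.1005, 0)
  M3 = (-0.1005, -0.1005, 0)
Detected image corners:
  c0 = (268.299465, 185.142805) px
  c1 = (453.630737, 194.117944) px
  c2 = (461.025329, 45.847955) px
  c3 = (291.059706, 40.963393) px
Planar DLT: solve 8×8 A·h = b for H (H[2,2]=1):
  H  [+838.53474 -237.74190 +367.78133]
  H  [+20.24158 +676.05487 +113.24113]
  H  [-0.11831 -0.44036 +1.00000]
B = K⁻¹H; ‖b₁‖=0.998751, ‖b₂‖=0.998751; λ = 2/(‖b₁‖+‖b₂‖) = 1.001251, sign → tz>0 ⇒ λ=+1.001251
r₁ = λ·B[:,0] = (+0.99137,+0.05620,-0.11846); r₂ = λ·B[:,1] = (-0.10323,+0.89159,-0.44091)
r₃ = r₁×r₂ = (+0.08083,+0.44934,+0.88970); SVD([r₁ r₂ r₃]) → R = UVᵀ:
  R  [+0.99137 -0.10323 +0.08083]
  R  [+0.05620 +0.89159 +0.44934]
  R  [-0.11846 -0.44091 +0.88970]
t = (+0.04007, -0.15206, +1.00125) m
tr R = 2.772659; θ = arccos((tr R − 1)/2) = 0.481439 rad = 27.584°
axis k = ((R−Rᵀ)₃₂, (R−Rᵀ)₁₃, (R−Rᵀ)₂₁) / (2 sinθ) = (-0.961279, +0.215189, +0.172153)
rvec = θ·k = (-0.462797, +0.103601, +0.082881)

rvec=(-0.4628, 0.1036, 0.0829) tvec=(0.0401, -0.1521, 1.0013)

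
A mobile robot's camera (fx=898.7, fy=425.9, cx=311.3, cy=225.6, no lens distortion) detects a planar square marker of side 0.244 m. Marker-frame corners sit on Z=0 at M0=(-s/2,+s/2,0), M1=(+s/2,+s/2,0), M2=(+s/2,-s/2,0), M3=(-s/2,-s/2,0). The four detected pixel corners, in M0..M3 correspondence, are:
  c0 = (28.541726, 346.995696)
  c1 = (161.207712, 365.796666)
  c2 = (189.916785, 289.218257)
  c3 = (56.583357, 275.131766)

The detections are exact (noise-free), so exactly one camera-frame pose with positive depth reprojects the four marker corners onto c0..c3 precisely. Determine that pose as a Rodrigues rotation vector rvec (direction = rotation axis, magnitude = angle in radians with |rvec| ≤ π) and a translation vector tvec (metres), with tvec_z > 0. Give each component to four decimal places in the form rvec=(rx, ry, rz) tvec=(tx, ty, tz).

Intrinsics K: fx=898.7, fy=425.9, cx=311.3, cy=225.6
Marker side s = 0.244 m; corners in marker frame (Z=0):
  M0 = (-0.1220, +0.1220, 0)
  M1 = (+0.1220, +0.1220, 0)
  M2 = (+0.1220, -0.1220, 0)
  M3 = (-0.1220, -0.1220, 0)
Detected image corners:
  c0 = (28.541726, 346.995696) px
  c1 = (161.207712, 365.796666) px
  c2 = (189.916785, 289.218257) px
  c3 = (56.583357, 275.131766) px
Planar DLT: solve 8×8 A·h = b for H (H[2,2]=1):
  H  [+517.50156 -119.89231 +107.06821]
  H  [-13.40283 +293.22463 +318.88070]
  H  [-0.25293 -0.03339 +1.00000]
B = K⁻¹H; ‖b₁‖=0.717383, ‖b₂‖=0.717383; λ = 2/(‖b₁‖+‖b₂‖) = 1.393956, sign → tz>0 ⇒ λ=+1.393956
r₁ = λ·B[:,0] = (+0.92481,+0.14289,-0.35257); r₂ = λ·B[:,1] = (-0.16984,+0.98437,-0.04655)
r₃ = r₁×r₂ = (+0.34041,+0.10293,+0.93463); SVD([r₁ r₂ r₃]) → R = UVᵀ:
  R  [+0.92481 -0.16984 +0.34041]
  R  [+0.14289 +0.98437 +0.10293]
  R  [-0.35257 -0.04655 +0.93463]
t = (-0.31678, +0.30530, +1.39396) m
tr R = 2.843812; θ = arccos((tr R − 1)/2) = 0.397825 rad = 22.794°
axis k = ((R−Rᵀ)₃₂, (R−Rᵀ)₁₃, (R−Rᵀ)₂₁) / (2 sinθ) = (-0.192921, +0.894361, +0.403609)
rvec = θ·k = (-0.076749, +0.355799, +0.160566)

rvec=(-0.0767, 0.3558, 0.1606) tvec=(-0.3168, 0.3053, 1.3940)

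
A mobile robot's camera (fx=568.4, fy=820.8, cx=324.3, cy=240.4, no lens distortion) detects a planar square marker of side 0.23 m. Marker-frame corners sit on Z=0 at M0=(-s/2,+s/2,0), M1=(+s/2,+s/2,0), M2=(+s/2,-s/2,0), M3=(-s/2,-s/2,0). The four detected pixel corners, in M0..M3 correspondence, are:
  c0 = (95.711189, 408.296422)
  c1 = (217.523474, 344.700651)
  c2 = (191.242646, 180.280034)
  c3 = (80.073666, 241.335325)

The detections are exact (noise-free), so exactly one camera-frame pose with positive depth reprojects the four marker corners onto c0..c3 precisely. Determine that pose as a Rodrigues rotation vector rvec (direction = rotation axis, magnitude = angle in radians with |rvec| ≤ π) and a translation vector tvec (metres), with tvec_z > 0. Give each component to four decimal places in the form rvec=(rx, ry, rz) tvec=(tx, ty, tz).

rvec=(-0.3865, 0.1486, -0.3302) tvec=(-0.3229, 0.0623, 1.0245)

Intrinsics K: fx=568.4, fy=820.8, cx=324.3, cy=240.4
Marker side s = 0.23 m; corners in marker frame (Z=0):
  M0 = (-0.1150, +0.1150, 0)
  M1 = (+0.1150, +0.1150, 0)
  M2 = (+0.1150, -0.1150, 0)
  M3 = (-0.1150, -0.1150, 0)
Detected image corners:
  c0 = (95.711189, 408.296422) px
  c1 = (217.523474, 344.700651) px
  c2 = (191.242646, 180.280034) px
  c3 = (80.073666, 241.335325) px
Planar DLT: solve 8×8 A·h = b for H (H[2,2]=1):
  H  [+494.13314 +34.90636 +145.15659]
  H  [-293.49988 +607.88775 +290.27914]
  H  [-0.07752 -0.38330 +1.00000]
B = K⁻¹H; ‖b₁‖=0.976091, ‖b₂‖=0.976091; λ = 2/(‖b₁‖+‖b₂‖) = 1.024494, sign → tz>0 ⇒ λ=+1.024494
r₁ = λ·B[:,0] = (+0.93594,-0.34308,-0.07941); r₂ = λ·B[:,1] = (+0.28696,+0.87376,-0.39269)
r₃ = r₁×r₂ = (+0.20411,+0.34474,+0.91624); SVD([r₁ r₂ r₃]) → R = UVᵀ:
  R  [+0.93594 +0.28696 +0.20411]
  R  [-0.34308 +0.87376 +0.34474]
  R  [-0.07941 -0.39269 +0.91624]
t = (-0.32289, +0.06226, +1.02449) m
tr R = 2.725938; θ = arccos((tr R − 1)/2) = 0.529680 rad = 30.348°
axis k = ((R−Rᵀ)₃₂, (R−Rᵀ)₁₃, (R−Rᵀ)₂₁) / (2 sinθ) = (-0.729757, +0.280575, -0.623484)
rvec = θ·k = (-0.386537, +0.148615, -0.330247)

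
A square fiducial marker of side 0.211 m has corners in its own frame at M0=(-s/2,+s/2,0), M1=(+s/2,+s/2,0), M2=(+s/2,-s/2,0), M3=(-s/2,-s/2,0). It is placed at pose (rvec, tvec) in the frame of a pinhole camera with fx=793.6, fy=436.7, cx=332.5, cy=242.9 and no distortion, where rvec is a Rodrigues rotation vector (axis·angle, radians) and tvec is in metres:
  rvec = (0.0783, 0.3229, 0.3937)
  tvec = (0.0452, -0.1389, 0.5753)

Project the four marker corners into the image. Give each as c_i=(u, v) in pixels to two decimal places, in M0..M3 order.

Intrinsics K: fx=793.6, fy=436.7, cx=332.5, cy=242.9
Marker side s = 0.211 m; corners in marker frame (Z=0):
  M0 = (-0.1055, +0.1055, 0)
  M1 = (+0.1055, +0.1055, 0)
  M2 = (+0.1055, -0.1055, 0)
  M3 = (-0.1055, -0.1055, 0)
rvec = (0.0783, 0.3229, 0.3937), |rvec| = θ = 0.51517 rad = 29.517°
Rodrigues: sinθ=0.49268, 1−cosθ=0.12979; R = I + sinθ·[k]× + (1−cosθ)·[k]×²:
    [+0.87321 -0.36415 +0.32388]
    [+0.38888 +0.92120 -0.01271]
    [-0.29373 +0.13705 +0.94601]
t = (0.0452, -0.1389, 0.5753) m
M0: Pc = R·M0+t = (-0.08534, -0.08274, +0.62075); u = 793.6·(-0.08534)/0.62075 + 332.5 = 223.3944, v = 436.7·(-0.08274)/0.62075 + 242.9 = 184.6918
M1: Pc = R·M1+t = (+0.09891, -0.00069, +0.55877); u = 793.6·(+0.09891)/0.55877 + 332.5 = 472.9719, v = 436.7·(-0.00069)/0.55877 + 242.9 = 242.3635
M2: Pc = R·M2+t = (+0.17574, -0.19506, +0.52985); u = 793.6·(+0.17574)/0.52985 + 332.5 = 595.7213, v = 436.7·(-0.19506)/0.52985 + 242.9 = 82.1333
M3: Pc = R·M3+t = (-0.00851, -0.27711, +0.59183); u = 793.6·(-0.00851)/0.59183 + 332.5 = 321.0945, v = 436.7·(-0.27711)/0.59183 + 242.9 = 38.4231

c0=(223.39, 184.69) c1=(472.97, 242.36) c2=(595.72, 82.13) c3=(321.09, 38.42)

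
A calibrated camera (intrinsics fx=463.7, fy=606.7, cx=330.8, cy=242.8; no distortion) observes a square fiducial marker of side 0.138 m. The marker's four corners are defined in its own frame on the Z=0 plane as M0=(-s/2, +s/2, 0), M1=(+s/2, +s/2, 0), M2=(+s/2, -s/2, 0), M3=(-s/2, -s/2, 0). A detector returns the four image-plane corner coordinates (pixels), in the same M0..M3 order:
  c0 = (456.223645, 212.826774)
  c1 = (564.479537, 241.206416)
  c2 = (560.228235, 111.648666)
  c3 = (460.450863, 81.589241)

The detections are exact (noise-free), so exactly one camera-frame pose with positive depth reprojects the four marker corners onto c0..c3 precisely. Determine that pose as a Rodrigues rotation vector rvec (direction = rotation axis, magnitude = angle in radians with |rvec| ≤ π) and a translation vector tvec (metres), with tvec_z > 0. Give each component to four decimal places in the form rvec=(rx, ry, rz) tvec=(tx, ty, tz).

Intrinsics K: fx=463.7, fy=606.7, cx=330.8, cy=242.8
Marker side s = 0.138 m; corners in marker frame (Z=0):
  M0 = (-0.0690, +0.0690, 0)
  M1 = (+0.0690, +0.0690, 0)
  M2 = (+0.0690, -0.0690, 0)
  M3 = (-0.0690, -0.0690, 0)
Detected image corners:
  c0 = (456.223645, 212.826774) px
  c1 = (564.479537, 241.206416) px
  c2 = (560.228235, 111.648666) px
  c3 = (460.450863, 81.589241) px
Planar DLT: solve 8×8 A·h = b for H (H[2,2]=1):
  H  [+867.68133 -300.88880 +511.15530]
  H  [+248.50756 +849.23201 +159.38797]
  H  [+0.22571 -0.59069 +1.00000]
B = K⁻¹H; ‖b₁‖=1.754322, ‖b₂‖=1.754322; λ = 2/(‖b₁‖+‖b₂‖) = 0.570021, sign → tz>0 ⇒ λ=+0.570021
r₁ = λ·B[:,0] = (+0.97485,+0.18199,+0.12866); r₂ = λ·B[:,1] = (-0.12968,+0.93264,-0.33670)
r₃ = r₁×r₂ = (-0.18127,+0.31155,+0.93278); SVD([r₁ r₂ r₃]) → R = UVᵀ:
  R  [+0.97485 -0.12968 -0.18127]
  R  [+0.18199 +0.93264 +0.31155]
  R  [+0.12866 -0.33670 +0.93278]
t = (+0.22171, -0.07837, +0.57002) m
tr R = 2.840264; θ = arccos((tr R − 1)/2) = 0.402379 rad = 23.055°
axis k = ((R−Rᵀ)₃₂, (R−Rᵀ)₁₃, (R−Rᵀ)₂₁) / (2 sinθ) = (-0.827681, -0.395713, +0.397938)
rvec = θ·k = (-0.333042, -0.159227, +0.160122)

rvec=(-0.3330, -0.1592, 0.1601) tvec=(0.2217, -0.0784, 0.5700)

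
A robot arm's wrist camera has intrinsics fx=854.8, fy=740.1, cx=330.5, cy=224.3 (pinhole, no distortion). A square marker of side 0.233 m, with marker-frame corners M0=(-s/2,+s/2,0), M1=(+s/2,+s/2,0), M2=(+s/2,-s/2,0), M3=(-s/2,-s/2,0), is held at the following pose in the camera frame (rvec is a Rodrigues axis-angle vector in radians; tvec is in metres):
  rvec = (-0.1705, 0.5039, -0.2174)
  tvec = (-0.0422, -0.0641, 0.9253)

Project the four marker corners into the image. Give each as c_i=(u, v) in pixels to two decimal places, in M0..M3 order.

Intrinsics K: fx=854.8, fy=740.1, cx=330.5, cy=224.3
Marker side s = 0.233 m; corners in marker frame (Z=0):
  M0 = (-0.1165, +0.1165, 0)
  M1 = (+0.1165, +0.1165, 0)
  M2 = (+0.1165, -0.1165, 0)
  M3 = (-0.1165, -0.1165, 0)
rvec = (-0.1705, 0.5039, -0.2174), |rvec| = θ = 0.57467 rad = 32.926°
Rodrigues: sinθ=0.54356, 1−cosθ=0.16063; R = I + sinθ·[k]× + (1−cosθ)·[k]×²:
    [+0.85351 +0.16384 +0.49465]
    [-0.24742 +0.96287 +0.10799]
    [-0.45859 -0.21455 +0.86236]
t = (-0.0422, -0.0641, 0.9253) m
M0: Pc = R·M0+t = (-0.12255, +0.07690, +0.95373); u = 854.8·(-0.12255)/0.95373 + 330.5 = 220.6654, v = 740.1·(+0.07690)/0.95373 + 224.3 = 283.9739
M1: Pc = R·M1+t = (+0.07632, +0.01925, +0.84688); u = 854.8·(+0.07632)/0.84688 + 330.5 = 407.5353, v = 740.1·(+0.01925)/0.84688 + 224.3 = 241.1232
M2: Pc = R·M2+t = (+0.03815, -0.20510, +0.89687); u = 854.8·(+0.03815)/0.89687 + 330.5 = 366.8570, v = 740.1·(-0.20510)/0.89687 + 224.3 = 55.0517
M3: Pc = R·M3+t = (-0.16072, -0.14745, +1.00372); u = 854.8·(-0.16072)/1.00372 + 330.5 = 193.6246, v = 740.1·(-0.14745)/1.00372 + 224.3 = 115.5765

c0=(220.67, 283.97) c1=(407.54, 241.12) c2=(366.86, 55.05) c3=(193.62, 115.58)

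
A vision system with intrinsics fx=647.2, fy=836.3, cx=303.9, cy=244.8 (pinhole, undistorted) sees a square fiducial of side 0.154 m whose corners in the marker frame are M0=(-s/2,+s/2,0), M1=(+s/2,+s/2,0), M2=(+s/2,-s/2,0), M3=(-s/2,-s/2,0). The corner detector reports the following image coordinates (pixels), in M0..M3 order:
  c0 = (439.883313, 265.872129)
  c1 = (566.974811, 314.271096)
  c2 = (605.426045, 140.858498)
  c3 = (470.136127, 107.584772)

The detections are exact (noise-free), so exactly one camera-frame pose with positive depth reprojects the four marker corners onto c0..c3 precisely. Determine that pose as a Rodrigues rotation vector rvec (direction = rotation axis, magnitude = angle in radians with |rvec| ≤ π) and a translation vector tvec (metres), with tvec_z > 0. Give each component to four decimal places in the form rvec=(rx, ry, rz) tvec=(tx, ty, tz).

Intrinsics K: fx=647.2, fy=836.3, cx=303.9, cy=244.8
Marker side s = 0.154 m; corners in marker frame (Z=0):
  M0 = (-0.0770, +0.0770, 0)
  M1 = (+0.0770, +0.0770, 0)
  M2 = (+0.0770, -0.0770, 0)
  M3 = (-0.0770, -0.0770, 0)
Detected image corners:
  c0 = (439.883313, 265.872129) px
  c1 = (566.974811, 314.271096) px
  c2 = (605.426045, 140.858498) px
  c3 = (470.136127, 107.584772) px
Planar DLT: solve 8×8 A·h = b for H (H[2,2]=1):
  H  [+512.91096 -99.10764 +517.00953]
  H  [+131.37637 +1123.28123 +207.62838]
  H  [-0.65019 +0.23554 +1.00000]
B = K⁻¹H; ‖b₁‖=1.322363, ‖b₂‖=1.322363; λ = 2/(‖b₁‖+‖b₂‖) = 0.756222, sign → tz>0 ⇒ λ=+0.756222
r₁ = λ·B[:,0] = (+0.83019,+0.26272,-0.49169); r₂ = λ·B[:,1] = (-0.19944,+0.96358,+0.17812)
r₃ = r₁×r₂ = (+0.52058,-0.04981,+0.85236); SVD([r₁ r₂ r₃]) → R = UVᵀ:
  R  [+0.83019 -0.19944 +0.52058]
  R  [+0.26272 +0.96358 -0.04981]
  R  [-0.49169 +0.17812 +0.85236]
t = (+0.24901, -0.03361, +0.75622) m
tr R = 2.646132; θ = arccos((tr R − 1)/2) = 0.604008 rad = 34.607°
axis k = ((R−Rᵀ)₃₂, (R−Rᵀ)₁₃, (R−Rᵀ)₂₁) / (2 sinθ) = (+0.200666, +0.891171, +0.406875)
rvec = θ·k = (+0.121204, +0.538274, +0.245755)

rvec=(0.1212, 0.5383, 0.2458) tvec=(0.2490, -0.0336, 0.7562)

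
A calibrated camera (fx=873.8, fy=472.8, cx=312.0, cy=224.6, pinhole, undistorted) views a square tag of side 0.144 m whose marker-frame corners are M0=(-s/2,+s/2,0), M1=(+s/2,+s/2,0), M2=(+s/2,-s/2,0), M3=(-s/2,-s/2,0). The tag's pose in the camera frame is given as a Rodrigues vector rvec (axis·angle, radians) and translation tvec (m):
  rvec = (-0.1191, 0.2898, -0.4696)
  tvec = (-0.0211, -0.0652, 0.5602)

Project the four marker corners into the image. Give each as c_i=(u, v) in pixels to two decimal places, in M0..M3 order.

Intrinsics K: fx=873.8, fy=472.8, cx=312.0, cy=224.6
Marker side s = 0.144 m; corners in marker frame (Z=0):
  M0 = (-0.0720, +0.0720, 0)
  M1 = (+0.0720, +0.0720, 0)
  M2 = (+0.0720, -0.0720, 0)
  M3 = (-0.0720, -0.0720, 0)
rvec = (-0.1191, 0.2898, -0.4696), |rvec| = θ = 0.56453 rad = 32.345°
Rodrigues: sinθ=0.53502, 1−cosθ=0.15516; R = I + sinθ·[k]× + (1−cosθ)·[k]×²:
    [+0.85175 +0.42825 +0.30188]
    [-0.46186 +0.88573 +0.04662]
    [-0.24742 -0.17913 +0.95221]
t = (-0.0211, -0.0652, 0.5602) m
M0: Pc = R·M0+t = (-0.05159, +0.03183, +0.56512); u = 873.8·(-0.05159)/0.56512 + 312.0 = 232.2270, v = 472.8·(+0.03183)/0.56512 + 224.6 = 251.2270
M1: Pc = R·M1+t = (+0.07106, -0.03468, +0.52949); u = 873.8·(+0.07106)/0.52949 + 312.0 = 429.2677, v = 472.8·(-0.03468)/0.52949 + 224.6 = 193.6319
M2: Pc = R·M2+t = (+0.00939, -0.16223, +0.55528); u = 873.8·(+0.00939)/0.55528 + 312.0 = 326.7793, v = 472.8·(-0.16223)/0.55528 + 224.6 = 86.4714
M3: Pc = R·M3+t = (-0.11326, -0.09572, +0.59091); u = 873.8·(-0.11326)/0.59091 + 312.0 = 144.5195, v = 472.8·(-0.09572)/0.59091 + 224.6 = 148.0134

c0=(232.23, 251.23) c1=(429.27, 193.63) c2=(326.78, 86.47) c3=(144.52, 148.01)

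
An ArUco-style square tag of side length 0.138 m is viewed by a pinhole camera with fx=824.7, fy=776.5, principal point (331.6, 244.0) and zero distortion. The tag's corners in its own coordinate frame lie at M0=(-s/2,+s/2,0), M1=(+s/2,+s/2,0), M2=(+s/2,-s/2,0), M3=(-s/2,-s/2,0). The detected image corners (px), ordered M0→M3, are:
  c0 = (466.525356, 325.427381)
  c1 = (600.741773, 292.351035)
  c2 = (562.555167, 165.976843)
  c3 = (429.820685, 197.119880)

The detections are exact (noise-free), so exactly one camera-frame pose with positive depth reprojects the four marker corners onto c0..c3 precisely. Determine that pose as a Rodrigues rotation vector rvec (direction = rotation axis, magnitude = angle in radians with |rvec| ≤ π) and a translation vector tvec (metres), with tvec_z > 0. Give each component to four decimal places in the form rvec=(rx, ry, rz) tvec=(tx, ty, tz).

rvec=(-0.0927, -0.0573, -0.2489) tvec=(0.1808, 0.0007, 0.8122)

Intrinsics K: fx=824.7, fy=776.5, cx=331.6, cy=244.0
Marker side s = 0.138 m; corners in marker frame (Z=0):
  M0 = (-0.0690, +0.0690, 0)
  M1 = (+0.0690, +0.0690, 0)
  M2 = (+0.0690, -0.0690, 0)
  M3 = (-0.0690, -0.0690, 0)
Detected image corners:
  c0 = (466.525356, 325.427381) px
  c1 = (600.741773, 292.351035) px
  c2 = (562.555167, 165.976843) px
  c3 = (429.820685, 197.119880) px
Planar DLT: solve 8×8 A·h = b for H (H[2,2]=1):
  H  [+1010.32471 +217.84413 +515.16233]
  H  [-212.07920 +897.22536 +244.66921]
  H  [+0.08380 -0.10396 +1.00000]
B = K⁻¹H; ‖b₁‖=1.231299, ‖b₂‖=1.231299; λ = 2/(‖b₁‖+‖b₂‖) = 0.812150, sign → tz>0 ⇒ λ=+0.812150
r₁ = λ·B[:,0] = (+0.96758,-0.24320,+0.06806); r₂ = λ·B[:,1] = (+0.24848,+0.96495,-0.08443)
r₃ = r₁×r₂ = (-0.04514,+0.09861,+0.99410); SVD([r₁ r₂ r₃]) → R = UVᵀ:
  R  [+0.96758 +0.24848 -0.04514]
  R  [-0.24320 +0.96495 +0.09861]
  R  [+0.06806 -0.08443 +0.99410]
t = (+0.18077, +0.00070, +0.81215) m
tr R = 2.926637; θ = arccos((tr R − 1)/2) = 0.271690 rad = 15.567°
axis k = ((R−Rᵀ)₃₂, (R−Rᵀ)₁₃, (R−Rᵀ)₂₁) / (2 sinθ) = (-0.341039, -0.210906, -0.916085)
rvec = θ·k = (-0.092657, -0.057301, -0.248891)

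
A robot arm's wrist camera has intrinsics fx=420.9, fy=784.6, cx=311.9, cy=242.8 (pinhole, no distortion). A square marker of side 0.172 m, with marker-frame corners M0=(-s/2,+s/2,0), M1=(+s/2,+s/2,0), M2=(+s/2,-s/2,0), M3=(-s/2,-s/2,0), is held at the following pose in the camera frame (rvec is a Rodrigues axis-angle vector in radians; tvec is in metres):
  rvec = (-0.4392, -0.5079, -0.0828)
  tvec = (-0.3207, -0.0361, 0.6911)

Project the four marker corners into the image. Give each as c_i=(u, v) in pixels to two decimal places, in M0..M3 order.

c0=(52.29, 292.47) c1=(173.66, 292.44) c2=(168.27, 128.94) c3=(58.05, 108.88)

Intrinsics K: fx=420.9, fy=784.6, cx=311.9, cy=242.8
Marker side s = 0.172 m; corners in marker frame (Z=0):
  M0 = (-0.0860, +0.0860, 0)
  M1 = (+0.0860, +0.0860, 0)
  M2 = (+0.0860, -0.0860, 0)
  M3 = (-0.0860, -0.0860, 0)
rvec = (-0.4392, -0.5079, -0.0828), |rvec| = θ = 0.67655 rad = 38.763°
Rodrigues: sinθ=0.62610, 1−cosθ=0.22026; R = I + sinθ·[k]× + (1−cosθ)·[k]×²:
    [+0.87256 +0.18397 -0.45253]
    [+0.03072 +0.90388 +0.42669]
    [+0.48753 -0.38622 +0.78304]
t = (-0.3207, -0.0361, 0.6911) m
M0: Pc = R·M0+t = (-0.37992, +0.03899, +0.61596); u = 420.9·(-0.37992)/0.61596 + 311.9 = 52.2914, v = 784.6·(+0.03899)/0.61596 + 242.8 = 292.4670
M1: Pc = R·M1+t = (-0.22984, +0.04428, +0.69981); u = 420.9·(-0.22984)/0.69981 + 311.9 = 173.6649, v = 784.6·(+0.04428)/0.69981 + 242.8 = 292.4393
M2: Pc = R·M2+t = (-0.26148, -0.11119, +0.76624); u = 420.9·(-0.26148)/0.76624 + 311.9 = 168.2675, v = 784.6·(-0.11119)/0.76624 + 242.8 = 128.9445
M3: Pc = R·M3+t = (-0.41156, -0.11648, +0.68239); u = 420.9·(-0.41156)/0.68239 + 311.9 = 58.0462, v = 784.6·(-0.11648)/0.68239 + 242.8 = 108.8784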